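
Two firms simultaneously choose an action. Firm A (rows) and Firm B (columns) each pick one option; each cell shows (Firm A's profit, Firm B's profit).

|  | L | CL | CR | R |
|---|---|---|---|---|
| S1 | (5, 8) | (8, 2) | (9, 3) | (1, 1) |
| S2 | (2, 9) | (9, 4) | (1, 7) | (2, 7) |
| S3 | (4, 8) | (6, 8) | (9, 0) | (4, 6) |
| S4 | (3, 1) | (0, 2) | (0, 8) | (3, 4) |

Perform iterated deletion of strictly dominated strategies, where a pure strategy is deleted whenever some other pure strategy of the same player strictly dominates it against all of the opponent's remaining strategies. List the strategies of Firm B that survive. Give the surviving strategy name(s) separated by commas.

L

Firm A's strategy S4 is strictly dominated by S3 (L: 4>3, CL: 6>0, CR: 9>0, R: 4>3) and is removed.
Column CR is eliminated: L beats it against every remaining row (S1: 8>3, S2: 9>7, S3: 8>0).
Column R is eliminated: L beats it against every remaining row (S1: 8>1, S2: 9>7, S3: 8>6).
Row S3 is eliminated: S1 beats it against every remaining column (L: 5>4, CL: 8>6).
Firm B's strategy CL is strictly dominated by L (S1: 8>2, S2: 9>4) and is removed.
Row S2 is eliminated: S1 beats it against every remaining column (L: 5>2).
Among the remaining strategies, none is strictly dominated by another pure strategy of the same player, so the elimination stops.
Surviving strategies — Firm A: {S1}; Firm B: {L}.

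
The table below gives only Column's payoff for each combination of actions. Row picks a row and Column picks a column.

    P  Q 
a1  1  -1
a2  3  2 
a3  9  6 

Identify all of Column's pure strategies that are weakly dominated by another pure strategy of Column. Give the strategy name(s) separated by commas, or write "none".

Q

P is not dominated — it holds its own against Q at a1 (1>-1).
Q is weakly dominated by P (a1: 1>-1, a2: 3>2, a3: 9>6).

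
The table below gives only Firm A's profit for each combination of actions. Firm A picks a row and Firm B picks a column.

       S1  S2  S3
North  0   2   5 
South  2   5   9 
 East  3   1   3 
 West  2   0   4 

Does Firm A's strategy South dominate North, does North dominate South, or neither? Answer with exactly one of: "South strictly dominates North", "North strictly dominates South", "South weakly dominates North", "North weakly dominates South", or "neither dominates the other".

South strictly dominates North

South's payoffs vs North's, by Firm B's action — S1: 2>0, S2: 5>2, S3: 9>5.
Every comparison favours South, so South strictly dominates North.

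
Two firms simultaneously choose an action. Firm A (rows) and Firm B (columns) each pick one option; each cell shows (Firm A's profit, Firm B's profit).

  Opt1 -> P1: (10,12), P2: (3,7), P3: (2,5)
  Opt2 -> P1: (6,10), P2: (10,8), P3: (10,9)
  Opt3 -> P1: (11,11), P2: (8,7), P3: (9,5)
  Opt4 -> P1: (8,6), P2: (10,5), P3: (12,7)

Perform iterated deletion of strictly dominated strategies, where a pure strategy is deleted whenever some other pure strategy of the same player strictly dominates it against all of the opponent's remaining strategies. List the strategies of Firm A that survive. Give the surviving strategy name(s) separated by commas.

Row Opt1 is eliminated: Opt3 beats it against every remaining column (P1: 11>10, P2: 8>3, P3: 9>2).
Firm B's strategy P2 is strictly dominated by P1 (Opt2: 10>8, Opt3: 11>7, Opt4: 6>5) and is removed.
For Firm A, Opt4 strictly dominates Opt2 on the remaining columns (P1: 8>6, P3: 12>10); eliminate Opt2.
Among the remaining strategies, none is strictly dominated by another pure strategy of the same player, so the elimination stops.
Surviving strategies — Firm A: {Opt3, Opt4}; Firm B: {P1, P3}.

Opt3, Opt4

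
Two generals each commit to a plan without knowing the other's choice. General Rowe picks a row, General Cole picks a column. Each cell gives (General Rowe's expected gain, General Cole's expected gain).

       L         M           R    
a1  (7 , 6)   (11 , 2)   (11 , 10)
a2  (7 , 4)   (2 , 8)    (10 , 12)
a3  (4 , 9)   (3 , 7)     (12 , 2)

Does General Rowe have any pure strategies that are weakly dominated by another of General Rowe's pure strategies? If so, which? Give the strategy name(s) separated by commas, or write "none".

a2

Nothing dominates a1: a2 at M (11>2); a3 at L (7>4).
a2: dominated, since a1 does at least as well everywhere (L: 7=7, M: 11>2, R: 11>10).
a3: no other strategy beats it everywhere (a1 at R (12>11); a2 at M (3>2)).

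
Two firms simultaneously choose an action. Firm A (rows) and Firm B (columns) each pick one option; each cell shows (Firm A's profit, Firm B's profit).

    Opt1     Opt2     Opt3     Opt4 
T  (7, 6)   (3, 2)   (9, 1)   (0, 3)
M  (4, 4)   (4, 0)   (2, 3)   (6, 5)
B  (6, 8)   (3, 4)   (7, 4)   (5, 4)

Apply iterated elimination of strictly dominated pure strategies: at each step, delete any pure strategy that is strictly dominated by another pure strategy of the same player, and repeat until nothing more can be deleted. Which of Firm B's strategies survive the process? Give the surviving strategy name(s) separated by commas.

For Firm B, Opt1 strictly dominates Opt2 on the remaining rows (T: 6>2, M: 4>0, B: 8>4); eliminate Opt2.
For Firm B, Opt1 strictly dominates Opt3 on the remaining rows (T: 6>1, M: 4>3, B: 8>4); eliminate Opt3.
Among the remaining strategies, none is strictly dominated by another pure strategy of the same player, so the elimination stops.
Surviving strategies — Firm A: {T, M, B}; Firm B: {Opt1, Opt4}.

Opt1, Opt4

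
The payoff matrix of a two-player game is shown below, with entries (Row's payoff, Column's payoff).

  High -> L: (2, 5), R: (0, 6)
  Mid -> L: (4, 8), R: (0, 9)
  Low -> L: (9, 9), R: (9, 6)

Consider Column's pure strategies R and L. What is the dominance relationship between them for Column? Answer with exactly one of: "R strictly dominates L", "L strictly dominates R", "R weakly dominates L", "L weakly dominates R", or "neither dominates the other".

neither dominates the other

Compare R to L across each opponent action: High: 6>5, Mid: 9>8, Low: 6<9.
R does better at High, Mid but worse at Low; neither strategy dominates the other.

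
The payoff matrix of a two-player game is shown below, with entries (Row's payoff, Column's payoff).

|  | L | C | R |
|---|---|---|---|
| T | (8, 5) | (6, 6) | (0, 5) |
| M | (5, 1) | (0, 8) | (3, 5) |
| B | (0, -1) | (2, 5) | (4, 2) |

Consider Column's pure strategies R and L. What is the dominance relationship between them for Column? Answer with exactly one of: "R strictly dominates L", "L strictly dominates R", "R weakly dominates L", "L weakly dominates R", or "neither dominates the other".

R's payoffs vs L's, by Row's action — T: 5=5, M: 5>1, B: 2>-1.
R is at least as good everywhere and strictly better somewhere (tied only at T), so R weakly but not strictly dominates L.

R weakly dominates L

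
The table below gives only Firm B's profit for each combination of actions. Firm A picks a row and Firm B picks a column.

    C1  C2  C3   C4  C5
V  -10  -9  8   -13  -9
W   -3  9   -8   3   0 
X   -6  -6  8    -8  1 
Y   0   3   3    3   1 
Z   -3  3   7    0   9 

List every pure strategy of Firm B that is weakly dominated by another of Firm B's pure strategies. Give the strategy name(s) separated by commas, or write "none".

C1: dominated, since C2 does at least as well everywhere (V: -9>-10, W: 9>-3, X: -6=-6, Y: 3>0, Z: 3>-3).
C2 is not dominated — it holds its own against C1 at V (-9>-10); C3 at W (9>-8); C4 at V (-9>-13); C5 at W (9>0).
C3 is not dominated — it holds its own against C1 at V (8>-10); C2 at V (8>-9); C4 at V (8>-13); C5 at V (8>-9).
C4: dominated, since C2 does at least as well everywhere (V: -9>-13, W: 9>3, X: -6>-8, Y: 3=3, Z: 3>0).
Nothing dominates C5: C1 at V (-9>-10); C2 at X (1>-6); C3 at W (0>-8); C4 at V (-9>-13).

C1, C4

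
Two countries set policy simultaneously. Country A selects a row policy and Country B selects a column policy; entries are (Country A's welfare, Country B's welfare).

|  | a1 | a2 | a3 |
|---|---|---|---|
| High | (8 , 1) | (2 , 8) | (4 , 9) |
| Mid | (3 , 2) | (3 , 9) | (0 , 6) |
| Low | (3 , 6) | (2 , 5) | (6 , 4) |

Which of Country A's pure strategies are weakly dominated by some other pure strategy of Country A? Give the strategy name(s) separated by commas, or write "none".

High: no other strategy beats it everywhere (Mid at a1 (8>3); Low at a1 (8>3)).
Nothing dominates Mid: High at a2 (3>2); Low at a2 (3>2).
Low: no other strategy beats it everywhere (High at a3 (6>4); Mid at a3 (6>0)).

none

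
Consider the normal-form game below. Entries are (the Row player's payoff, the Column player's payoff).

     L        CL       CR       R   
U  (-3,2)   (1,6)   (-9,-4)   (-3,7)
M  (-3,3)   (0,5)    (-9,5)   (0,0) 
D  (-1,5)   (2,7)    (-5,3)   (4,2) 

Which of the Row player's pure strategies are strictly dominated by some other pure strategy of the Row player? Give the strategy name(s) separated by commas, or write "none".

U, M

D strictly dominates U — L: -1>-3, CL: 2>1, CR: -5>-9, R: 4>-3.
M is strictly dominated by D (L: -1>-3, CL: 2>0, CR: -5>-9, R: 4>0).
Nothing dominates D: U at L (-1>-3); M at L (-1>-3).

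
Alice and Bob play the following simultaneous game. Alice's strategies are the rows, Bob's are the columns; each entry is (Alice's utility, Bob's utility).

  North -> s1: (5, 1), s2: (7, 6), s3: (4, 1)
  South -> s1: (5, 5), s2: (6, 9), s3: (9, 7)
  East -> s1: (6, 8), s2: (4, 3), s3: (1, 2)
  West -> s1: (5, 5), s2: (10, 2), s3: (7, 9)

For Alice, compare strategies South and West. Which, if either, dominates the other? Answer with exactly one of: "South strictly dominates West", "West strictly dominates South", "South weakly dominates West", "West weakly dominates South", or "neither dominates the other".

Compare South to West across each choice by Bob: s1: 5=5, s2: 6<10, s3: 9>7.
South does better at s3 but worse at s2; neither strategy dominates the other.

neither dominates the other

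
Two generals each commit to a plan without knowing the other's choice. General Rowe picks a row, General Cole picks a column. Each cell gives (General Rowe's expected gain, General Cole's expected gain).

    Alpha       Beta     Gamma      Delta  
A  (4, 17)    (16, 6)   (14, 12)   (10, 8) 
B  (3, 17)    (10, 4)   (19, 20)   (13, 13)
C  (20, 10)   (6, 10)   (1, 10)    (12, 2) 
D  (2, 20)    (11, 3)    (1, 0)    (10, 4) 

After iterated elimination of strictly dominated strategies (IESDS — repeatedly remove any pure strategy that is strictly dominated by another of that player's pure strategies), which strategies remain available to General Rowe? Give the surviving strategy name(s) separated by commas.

Column Delta is eliminated: Alpha beats it against every remaining row (A: 17>8, B: 17>13, C: 10>2, D: 20>4).
General Rowe's strategy D is strictly dominated by A (Alpha: 4>2, Beta: 16>11, Gamma: 14>1) and is removed.
Among the remaining strategies, none is strictly dominated by another pure strategy of the same player, so the elimination stops.
Surviving strategies — General Rowe: {A, B, C}; General Cole: {Alpha, Beta, Gamma}.

A, B, C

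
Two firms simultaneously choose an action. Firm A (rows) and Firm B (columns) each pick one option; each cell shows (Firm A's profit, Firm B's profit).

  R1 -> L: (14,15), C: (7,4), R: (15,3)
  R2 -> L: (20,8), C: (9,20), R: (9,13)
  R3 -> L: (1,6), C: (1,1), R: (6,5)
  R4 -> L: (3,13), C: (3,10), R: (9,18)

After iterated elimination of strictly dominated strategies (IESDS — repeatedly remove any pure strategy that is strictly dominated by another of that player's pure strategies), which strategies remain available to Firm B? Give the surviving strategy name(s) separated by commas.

C

Firm A's strategy R3 is strictly dominated by R1 (L: 14>1, C: 7>1, R: 15>6) and is removed.
Row R4 is eliminated: R1 beats it against every remaining column (L: 14>3, C: 7>3, R: 15>9).
Column R is eliminated: C beats it against every remaining row (R1: 4>3, R2: 20>13).
For Firm A, R2 strictly dominates R1 on the remaining columns (L: 20>14, C: 9>7); eliminate R1.
For Firm B, C strictly dominates L on the remaining rows (R2: 20>8); eliminate L.
Among the remaining strategies, none is strictly dominated by another pure strategy of the same player, so the elimination stops.
Surviving strategies — Firm A: {R2}; Firm B: {C}.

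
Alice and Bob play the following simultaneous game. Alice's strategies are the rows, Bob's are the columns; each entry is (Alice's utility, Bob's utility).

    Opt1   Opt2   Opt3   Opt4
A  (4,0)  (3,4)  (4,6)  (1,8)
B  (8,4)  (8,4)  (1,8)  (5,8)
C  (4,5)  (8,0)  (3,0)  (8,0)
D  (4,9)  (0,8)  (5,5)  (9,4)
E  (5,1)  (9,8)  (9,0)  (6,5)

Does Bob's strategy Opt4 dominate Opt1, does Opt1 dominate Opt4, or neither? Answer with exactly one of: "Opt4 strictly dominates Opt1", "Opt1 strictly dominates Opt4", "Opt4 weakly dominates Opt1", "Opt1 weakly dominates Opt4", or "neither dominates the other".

neither dominates the other

Compare Opt4 to Opt1 across every action of Alice: A: 8>0, B: 8>4, C: 0<5, D: 4<9, E: 5>1.
Opt4 does better at A, B, E but worse at C, D; neither strategy dominates the other.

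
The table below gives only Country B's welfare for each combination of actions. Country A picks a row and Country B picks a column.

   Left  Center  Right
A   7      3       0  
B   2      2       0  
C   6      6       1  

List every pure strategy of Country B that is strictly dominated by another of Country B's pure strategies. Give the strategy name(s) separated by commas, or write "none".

Left: no other strategy beats it everywhere (Center at A (7>3); Right at A (7>0)).
Center: no other strategy beats it everywhere (Left at B (2=2); Right at A (3>0)).
Right is strictly dominated by Left (A: 7>0, B: 2>0, C: 6>1).

Right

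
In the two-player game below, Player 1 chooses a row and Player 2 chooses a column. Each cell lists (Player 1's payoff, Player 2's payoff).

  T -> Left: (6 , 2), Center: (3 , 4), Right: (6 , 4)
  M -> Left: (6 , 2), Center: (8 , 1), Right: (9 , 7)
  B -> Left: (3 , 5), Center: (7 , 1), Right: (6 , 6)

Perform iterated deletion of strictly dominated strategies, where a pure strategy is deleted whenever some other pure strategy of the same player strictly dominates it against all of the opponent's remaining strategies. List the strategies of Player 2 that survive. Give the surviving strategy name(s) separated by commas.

Right

For Player 1, M strictly dominates B on the remaining columns (Left: 6>3, Center: 8>7, Right: 9>6); eliminate B.
Column Left is eliminated: Right beats it against every remaining row (T: 4>2, M: 7>2).
For Player 1, M strictly dominates T on the remaining columns (Center: 8>3, Right: 9>6); eliminate T.
For Player 2, Right strictly dominates Center on the remaining rows (M: 7>1); eliminate Center.
Among the remaining strategies, none is strictly dominated by another pure strategy of the same player, so the elimination stops.
Surviving strategies — Player 1: {M}; Player 2: {Right}.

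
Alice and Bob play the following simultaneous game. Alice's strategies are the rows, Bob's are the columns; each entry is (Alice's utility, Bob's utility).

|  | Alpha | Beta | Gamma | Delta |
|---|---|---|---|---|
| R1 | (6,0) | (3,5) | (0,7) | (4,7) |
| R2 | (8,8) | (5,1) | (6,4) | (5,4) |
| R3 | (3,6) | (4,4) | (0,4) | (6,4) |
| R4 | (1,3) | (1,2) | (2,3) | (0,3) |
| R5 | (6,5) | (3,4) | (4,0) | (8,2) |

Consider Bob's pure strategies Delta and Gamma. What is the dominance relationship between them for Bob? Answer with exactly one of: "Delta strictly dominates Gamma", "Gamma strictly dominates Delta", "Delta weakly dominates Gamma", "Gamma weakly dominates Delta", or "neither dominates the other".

Delta weakly dominates Gamma

Compare Delta to Gamma across each opponent action: R1: 7=7, R2: 4=4, R3: 4=4, R4: 3=3, R5: 2>0.
Delta is at least as good everywhere and strictly better somewhere (tied only at R1, R2, R3, R4), so Delta weakly but not strictly dominates Gamma.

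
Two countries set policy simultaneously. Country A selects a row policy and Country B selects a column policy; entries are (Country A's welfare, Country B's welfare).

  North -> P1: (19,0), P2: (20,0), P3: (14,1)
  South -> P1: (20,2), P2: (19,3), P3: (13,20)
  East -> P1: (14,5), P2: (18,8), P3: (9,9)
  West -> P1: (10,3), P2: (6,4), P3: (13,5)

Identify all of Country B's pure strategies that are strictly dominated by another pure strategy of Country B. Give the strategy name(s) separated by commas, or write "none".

P1, P2

P1 is strictly dominated by P3 (North: 1>0, South: 20>2, East: 9>5, West: 5>3).
P2: dominated, since P3 does at least as well everywhere (North: 1>0, South: 20>3, East: 9>8, West: 5>4).
Nothing dominates P3: P1 at North (1>0); P2 at North (1>0).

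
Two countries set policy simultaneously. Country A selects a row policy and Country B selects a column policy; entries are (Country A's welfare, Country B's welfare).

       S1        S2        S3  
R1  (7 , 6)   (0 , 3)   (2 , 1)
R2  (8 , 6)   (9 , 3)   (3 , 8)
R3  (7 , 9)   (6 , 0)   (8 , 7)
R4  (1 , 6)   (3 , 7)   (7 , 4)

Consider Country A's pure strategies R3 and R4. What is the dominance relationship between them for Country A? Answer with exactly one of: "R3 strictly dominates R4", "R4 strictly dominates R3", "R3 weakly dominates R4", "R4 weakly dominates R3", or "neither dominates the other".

Compare R3 to R4 across every action of Country B: S1: 7>1, S2: 6>3, S3: 8>7.
R3 gives a strictly higher payoff against every action of Country B, so R3 strictly dominates R4.

R3 strictly dominates R4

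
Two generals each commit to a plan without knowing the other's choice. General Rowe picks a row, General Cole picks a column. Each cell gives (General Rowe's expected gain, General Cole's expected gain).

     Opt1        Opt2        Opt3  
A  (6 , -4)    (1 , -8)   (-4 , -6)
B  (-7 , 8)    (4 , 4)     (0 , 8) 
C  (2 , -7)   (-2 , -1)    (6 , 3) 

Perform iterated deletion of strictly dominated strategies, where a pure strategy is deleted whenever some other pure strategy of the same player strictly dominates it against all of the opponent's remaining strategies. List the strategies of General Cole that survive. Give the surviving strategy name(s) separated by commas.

General Cole's strategy Opt2 is strictly dominated by Opt3 (A: -6>-8, B: 8>4, C: 3>-1) and is removed.
For General Rowe, C strictly dominates B on the remaining columns (Opt1: 2>-7, Opt3: 6>0); eliminate B.
Among the remaining strategies, none is strictly dominated by another pure strategy of the same player, so the elimination stops.
Surviving strategies — General Rowe: {A, C}; General Cole: {Opt1, Opt3}.

Opt1, Opt3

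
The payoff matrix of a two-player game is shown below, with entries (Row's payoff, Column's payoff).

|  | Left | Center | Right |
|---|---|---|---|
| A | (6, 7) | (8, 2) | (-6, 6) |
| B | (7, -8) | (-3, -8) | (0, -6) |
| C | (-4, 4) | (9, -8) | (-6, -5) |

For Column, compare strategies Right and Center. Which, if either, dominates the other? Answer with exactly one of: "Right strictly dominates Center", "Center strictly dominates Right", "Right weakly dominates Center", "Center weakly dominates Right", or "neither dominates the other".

Right's payoffs vs Center's, by Row's action — A: 6>2, B: -6>-8, C: -5>-8.
Right gives a strictly higher payoff against each opponent action, so Right strictly dominates Center.

Right strictly dominates Center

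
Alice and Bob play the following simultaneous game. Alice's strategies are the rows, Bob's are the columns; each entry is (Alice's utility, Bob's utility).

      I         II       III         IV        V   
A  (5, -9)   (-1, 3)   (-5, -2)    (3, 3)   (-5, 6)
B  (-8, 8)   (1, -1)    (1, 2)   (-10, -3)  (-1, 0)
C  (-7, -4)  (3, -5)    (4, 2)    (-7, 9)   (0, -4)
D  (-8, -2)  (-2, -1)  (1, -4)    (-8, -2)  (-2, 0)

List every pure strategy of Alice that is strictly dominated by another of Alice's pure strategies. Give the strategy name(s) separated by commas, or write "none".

B, D

A: no other strategy beats it everywhere (B at I (5>-8); C at I (5>-7); D at I (5>-8)).
B: dominated, since C does at least as well everywhere (I: -7>-8, II: 3>1, III: 4>1, IV: -7>-10, V: 0>-1).
Nothing dominates C: A at II (3>-1); B at I (-7>-8); D at I (-7>-8).
D is strictly dominated by C (I: -7>-8, II: 3>-2, III: 4>1, IV: -7>-8, V: 0>-2).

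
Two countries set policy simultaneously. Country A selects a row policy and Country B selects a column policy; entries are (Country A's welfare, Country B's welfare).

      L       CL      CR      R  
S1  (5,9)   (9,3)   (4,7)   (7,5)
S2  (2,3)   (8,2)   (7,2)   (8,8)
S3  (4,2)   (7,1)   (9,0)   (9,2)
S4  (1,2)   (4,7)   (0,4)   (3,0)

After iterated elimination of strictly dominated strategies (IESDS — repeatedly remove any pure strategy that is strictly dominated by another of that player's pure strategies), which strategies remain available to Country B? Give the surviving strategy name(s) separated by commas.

Row S4 is eliminated: S1 beats it against every remaining column (L: 5>1, CL: 9>4, CR: 4>0, R: 7>3).
For Country B, L strictly dominates CL on the remaining rows (S1: 9>3, S2: 3>2, S3: 2>1); eliminate CL.
Row S2 is eliminated: S3 beats it against every remaining column (L: 4>2, CR: 9>7, R: 9>8).
For Country B, L strictly dominates CR on the remaining rows (S1: 9>7, S3: 2>0); eliminate CR.
Among the remaining strategies, none is strictly dominated by another pure strategy of the same player, so the elimination stops.
Surviving strategies — Country A: {S1, S3}; Country B: {L, R}.

L, R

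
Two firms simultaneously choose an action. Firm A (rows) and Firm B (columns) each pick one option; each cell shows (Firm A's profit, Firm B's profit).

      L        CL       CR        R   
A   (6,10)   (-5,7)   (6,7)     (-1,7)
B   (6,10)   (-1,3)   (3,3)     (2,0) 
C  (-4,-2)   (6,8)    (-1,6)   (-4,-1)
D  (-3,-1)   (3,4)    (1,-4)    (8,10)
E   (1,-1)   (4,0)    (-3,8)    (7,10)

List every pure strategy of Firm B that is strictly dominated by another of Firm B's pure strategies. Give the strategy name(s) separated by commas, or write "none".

Nothing dominates L: CL at A (10>7); CR at A (10>7); R at A (10>7).
CL is not dominated — it holds its own against L at C (8>-2); CR at A (7=7); R at A (7=7).
Nothing dominates CR: L at C (6>-2); CL at A (7=7); R at A (7=7).
R is not dominated — it holds its own against L at C (-1>-2); CL at A (7=7); CR at A (7=7).

none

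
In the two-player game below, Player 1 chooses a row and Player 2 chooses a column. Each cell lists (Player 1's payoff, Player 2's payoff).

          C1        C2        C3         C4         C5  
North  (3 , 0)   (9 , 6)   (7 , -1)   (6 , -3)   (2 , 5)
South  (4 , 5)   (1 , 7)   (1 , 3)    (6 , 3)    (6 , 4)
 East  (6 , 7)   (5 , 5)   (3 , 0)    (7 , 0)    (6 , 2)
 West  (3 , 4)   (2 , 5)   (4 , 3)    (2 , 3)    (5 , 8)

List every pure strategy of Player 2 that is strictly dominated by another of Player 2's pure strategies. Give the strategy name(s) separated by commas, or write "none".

C3, C4

C1: no other strategy beats it everywhere (C2 at East (7>5); C3 at North (0>-1); C4 at North (0>-3); C5 at South (5>4)).
Nothing dominates C2: C1 at North (6>0); C3 at North (6>-1); C4 at North (6>-3); C5 at North (6>5).
C1 strictly dominates C3 — North: 0>-1, South: 5>3, East: 7>0, West: 4>3.
C4: dominated, since C1 does at least as well everywhere (North: 0>-3, South: 5>3, East: 7>0, West: 4>3).
Nothing dominates C5: C1 at North (5>0); C2 at West (8>5); C3 at North (5>-1); C4 at North (5>-3).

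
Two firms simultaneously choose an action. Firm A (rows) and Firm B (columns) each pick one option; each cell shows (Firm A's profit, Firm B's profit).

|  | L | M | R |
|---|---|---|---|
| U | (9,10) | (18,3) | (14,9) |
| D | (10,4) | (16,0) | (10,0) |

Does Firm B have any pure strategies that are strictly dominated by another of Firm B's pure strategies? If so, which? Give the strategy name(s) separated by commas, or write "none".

Nothing dominates L: M at U (10>3); R at U (10>9).
M is strictly dominated by L (U: 10>3, D: 4>0).
R: dominated, since L does at least as well everywhere (U: 10>9, D: 4>0).

M, R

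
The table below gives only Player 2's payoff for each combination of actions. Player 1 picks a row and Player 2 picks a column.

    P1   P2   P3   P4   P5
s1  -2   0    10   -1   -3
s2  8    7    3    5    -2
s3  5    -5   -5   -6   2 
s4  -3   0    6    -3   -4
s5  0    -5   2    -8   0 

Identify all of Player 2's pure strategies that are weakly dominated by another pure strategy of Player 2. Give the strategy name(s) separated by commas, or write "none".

P4, P5

P1: no other strategy beats it everywhere (P2 at s2 (8>7); P3 at s2 (8>3); P4 at s2 (8>5); P5 at s1 (-2>-3)).
P2: no other strategy beats it everywhere (P1 at s1 (0>-2); P3 at s2 (7>3); P4 at s1 (0>-1); P5 at s1 (0>-3)).
P3 is not dominated — it holds its own against P1 at s1 (10>-2); P2 at s1 (10>0); P4 at s1 (10>-1); P5 at s1 (10>-3).
P2 weakly dominates P4 — s1: 0>-1, s2: 7>5, s3: -5>-6, s4: 0>-3, s5: -5>-8.
P5 is weakly dominated by P1 (s1: -2>-3, s2: 8>-2, s3: 5>2, s4: -3>-4, s5: 0=0).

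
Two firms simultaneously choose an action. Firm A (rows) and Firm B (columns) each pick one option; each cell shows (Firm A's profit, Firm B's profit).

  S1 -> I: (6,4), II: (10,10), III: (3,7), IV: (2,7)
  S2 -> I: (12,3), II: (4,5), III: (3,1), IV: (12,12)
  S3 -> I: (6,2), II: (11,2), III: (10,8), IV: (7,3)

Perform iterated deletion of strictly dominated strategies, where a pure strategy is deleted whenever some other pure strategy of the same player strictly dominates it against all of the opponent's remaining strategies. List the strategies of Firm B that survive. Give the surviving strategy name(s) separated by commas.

III, IV

Column I is eliminated: IV beats it against every remaining row (S1: 7>4, S2: 12>3, S3: 3>2).
For Firm A, S3 strictly dominates S1 on the remaining columns (II: 11>10, III: 10>3, IV: 7>2); eliminate S1.
Firm B's strategy II is strictly dominated by IV (S2: 12>5, S3: 3>2) and is removed.
Among the remaining strategies, none is strictly dominated by another pure strategy of the same player, so the elimination stops.
Surviving strategies — Firm A: {S2, S3}; Firm B: {III, IV}.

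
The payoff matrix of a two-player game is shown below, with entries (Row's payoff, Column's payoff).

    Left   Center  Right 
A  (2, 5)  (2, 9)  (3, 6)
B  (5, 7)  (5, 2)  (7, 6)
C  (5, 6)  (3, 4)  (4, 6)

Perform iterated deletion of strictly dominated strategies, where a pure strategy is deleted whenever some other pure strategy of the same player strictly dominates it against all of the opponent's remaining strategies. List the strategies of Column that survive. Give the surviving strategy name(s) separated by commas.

Row's strategy A is strictly dominated by B (Left: 5>2, Center: 5>2, Right: 7>3) and is removed.
Column's strategy Center is strictly dominated by Left (B: 7>2, C: 6>4) and is removed.
Among the remaining strategies, none is strictly dominated by another pure strategy of the same player, so the elimination stops.
Surviving strategies — Row: {B, C}; Column: {Left, Right}.

Left, Right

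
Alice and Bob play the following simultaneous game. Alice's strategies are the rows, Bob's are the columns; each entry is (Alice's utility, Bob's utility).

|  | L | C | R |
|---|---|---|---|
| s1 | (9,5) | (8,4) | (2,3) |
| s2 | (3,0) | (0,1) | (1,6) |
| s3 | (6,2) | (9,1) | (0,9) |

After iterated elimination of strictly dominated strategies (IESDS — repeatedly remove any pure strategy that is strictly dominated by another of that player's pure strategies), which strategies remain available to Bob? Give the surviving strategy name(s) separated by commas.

L

For Alice, s1 strictly dominates s2 on the remaining columns (L: 9>3, C: 8>0, R: 2>1); eliminate s2.
Bob's strategy C is strictly dominated by L (s1: 5>4, s3: 2>1) and is removed.
Alice's strategy s3 is strictly dominated by s1 (L: 9>6, R: 2>0) and is removed.
Bob's strategy R is strictly dominated by L (s1: 5>3) and is removed.
Among the remaining strategies, none is strictly dominated by another pure strategy of the same player, so the elimination stops.
Surviving strategies — Alice: {s1}; Bob: {L}.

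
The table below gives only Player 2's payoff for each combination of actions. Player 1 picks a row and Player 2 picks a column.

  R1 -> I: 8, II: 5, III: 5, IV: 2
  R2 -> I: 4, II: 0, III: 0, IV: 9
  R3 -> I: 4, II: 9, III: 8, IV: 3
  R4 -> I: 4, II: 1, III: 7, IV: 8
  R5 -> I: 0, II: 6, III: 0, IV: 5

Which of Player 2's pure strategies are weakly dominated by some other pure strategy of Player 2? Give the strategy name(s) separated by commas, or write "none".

I is not dominated — it holds its own against II at R1 (8>5); III at R1 (8>5); IV at R1 (8>2).
II is not dominated — it holds its own against I at R3 (9>4); III at R3 (9>8); IV at R1 (5>2).
III is not dominated — it holds its own against I at R3 (8>4); II at R4 (7>1); IV at R1 (5>2).
IV: no other strategy beats it everywhere (I at R2 (9>4); II at R2 (9>0); III at R2 (9>0)).

none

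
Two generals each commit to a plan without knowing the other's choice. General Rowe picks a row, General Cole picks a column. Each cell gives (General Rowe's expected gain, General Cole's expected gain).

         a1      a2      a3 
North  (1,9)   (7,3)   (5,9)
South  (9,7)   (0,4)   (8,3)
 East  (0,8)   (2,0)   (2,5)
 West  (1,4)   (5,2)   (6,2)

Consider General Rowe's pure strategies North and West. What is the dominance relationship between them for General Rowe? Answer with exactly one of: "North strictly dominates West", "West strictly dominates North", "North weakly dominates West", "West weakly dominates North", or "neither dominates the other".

Compare North to West across every action of General Cole: a1: 1=1, a2: 7>5, a3: 5<6.
North does better at a2 but worse at a3; neither strategy dominates the other.

neither dominates the other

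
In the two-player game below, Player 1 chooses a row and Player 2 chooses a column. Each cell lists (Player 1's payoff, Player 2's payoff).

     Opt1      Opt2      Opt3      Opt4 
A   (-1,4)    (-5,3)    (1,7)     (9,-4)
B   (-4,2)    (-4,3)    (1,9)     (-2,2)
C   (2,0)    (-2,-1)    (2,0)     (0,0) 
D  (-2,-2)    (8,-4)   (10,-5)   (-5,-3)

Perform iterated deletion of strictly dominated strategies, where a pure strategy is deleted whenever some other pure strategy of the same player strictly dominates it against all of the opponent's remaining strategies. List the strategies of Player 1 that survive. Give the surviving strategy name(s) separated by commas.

A, C, D

Player 1's strategy B is strictly dominated by C (Opt1: 2>-4, Opt2: -2>-4, Opt3: 2>1, Opt4: 0>-2) and is removed.
Player 2's strategy Opt2 is strictly dominated by Opt1 (A: 4>3, C: 0>-1, D: -2>-4) and is removed.
Among the remaining strategies, none is strictly dominated by another pure strategy of the same player, so the elimination stops.
Surviving strategies — Player 1: {A, C, D}; Player 2: {Opt1, Opt3, Opt4}.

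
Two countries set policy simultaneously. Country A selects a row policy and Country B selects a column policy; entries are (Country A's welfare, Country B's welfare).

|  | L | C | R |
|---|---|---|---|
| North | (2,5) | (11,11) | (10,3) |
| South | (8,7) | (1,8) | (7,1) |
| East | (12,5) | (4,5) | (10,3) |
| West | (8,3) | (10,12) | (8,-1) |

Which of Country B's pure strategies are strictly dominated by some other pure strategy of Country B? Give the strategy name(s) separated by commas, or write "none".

L: no other strategy beats it everywhere (C at East (5=5); R at North (5>3)).
Nothing dominates C: L at North (11>5); R at North (11>3).
L strictly dominates R — North: 5>3, South: 7>1, East: 5>3, West: 3>-1.

R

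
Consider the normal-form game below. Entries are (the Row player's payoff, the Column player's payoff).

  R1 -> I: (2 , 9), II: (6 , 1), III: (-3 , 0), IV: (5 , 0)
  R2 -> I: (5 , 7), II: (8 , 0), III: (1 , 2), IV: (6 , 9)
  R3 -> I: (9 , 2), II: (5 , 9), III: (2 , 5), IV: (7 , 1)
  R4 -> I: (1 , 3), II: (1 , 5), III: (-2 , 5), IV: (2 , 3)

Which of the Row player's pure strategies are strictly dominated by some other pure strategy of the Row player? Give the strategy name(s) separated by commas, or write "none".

R1, R4

R1: dominated, since R2 does at least as well everywhere (I: 5>2, II: 8>6, III: 1>-3, IV: 6>5).
R2: no other strategy beats it everywhere (R1 at I (5>2); R3 at II (8>5); R4 at I (5>1)).
R3: no other strategy beats it everywhere (R1 at I (9>2); R2 at I (9>5); R4 at I (9>1)).
R4: dominated, since R2 does at least as well everywhere (I: 5>1, II: 8>1, III: 1>-2, IV: 6>2).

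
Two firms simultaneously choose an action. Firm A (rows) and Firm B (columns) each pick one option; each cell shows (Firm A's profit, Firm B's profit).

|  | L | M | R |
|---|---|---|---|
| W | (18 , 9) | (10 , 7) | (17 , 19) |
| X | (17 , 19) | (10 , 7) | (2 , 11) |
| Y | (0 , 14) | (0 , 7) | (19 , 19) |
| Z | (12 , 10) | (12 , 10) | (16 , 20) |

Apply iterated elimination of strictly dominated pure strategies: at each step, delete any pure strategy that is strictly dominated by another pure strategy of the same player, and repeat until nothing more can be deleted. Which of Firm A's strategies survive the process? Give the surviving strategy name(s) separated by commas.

Firm B's strategy M is strictly dominated by R (W: 19>7, X: 11>7, Y: 19>7, Z: 20>10) and is removed.
For Firm A, W strictly dominates X on the remaining columns (L: 18>17, R: 17>2); eliminate X.
Row Z is eliminated: W beats it against every remaining column (L: 18>12, R: 17>16).
For Firm B, R strictly dominates L on the remaining rows (W: 19>9, Y: 19>14); eliminate L.
For Firm A, Y strictly dominates W on the remaining columns (R: 19>17); eliminate W.
Among the remaining strategies, none is strictly dominated by another pure strategy of the same player, so the elimination stops.
Surviving strategies — Firm A: {Y}; Firm B: {R}.

Y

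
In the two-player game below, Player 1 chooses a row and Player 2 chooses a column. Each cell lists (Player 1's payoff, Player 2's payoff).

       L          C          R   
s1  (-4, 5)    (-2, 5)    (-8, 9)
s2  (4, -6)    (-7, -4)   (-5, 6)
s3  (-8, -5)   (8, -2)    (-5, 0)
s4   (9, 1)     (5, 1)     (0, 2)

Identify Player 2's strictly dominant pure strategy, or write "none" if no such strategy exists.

R vs L: s1: 9>5, s2: 6>-6, s3: 0>-5, s4: 2>1.
R vs C: s1: 9>5, s2: 6>-4, s3: 0>-2, s4: 2>1.
R strictly beats every other strategy against every opponent action, so it is strictly dominant.

R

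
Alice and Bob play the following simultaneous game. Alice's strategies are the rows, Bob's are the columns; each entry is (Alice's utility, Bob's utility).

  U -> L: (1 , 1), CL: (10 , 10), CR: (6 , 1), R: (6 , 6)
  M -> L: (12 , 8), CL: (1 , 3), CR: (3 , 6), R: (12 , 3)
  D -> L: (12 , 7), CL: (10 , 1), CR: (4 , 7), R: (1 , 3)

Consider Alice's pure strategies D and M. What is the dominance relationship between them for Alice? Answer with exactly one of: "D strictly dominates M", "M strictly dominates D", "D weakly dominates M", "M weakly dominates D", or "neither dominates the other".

Compare D to M across every action of Bob: L: 12=12, CL: 10>1, CR: 4>3, R: 1<12.
D does better at CL, CR but worse at R; neither strategy dominates the other.

neither dominates the other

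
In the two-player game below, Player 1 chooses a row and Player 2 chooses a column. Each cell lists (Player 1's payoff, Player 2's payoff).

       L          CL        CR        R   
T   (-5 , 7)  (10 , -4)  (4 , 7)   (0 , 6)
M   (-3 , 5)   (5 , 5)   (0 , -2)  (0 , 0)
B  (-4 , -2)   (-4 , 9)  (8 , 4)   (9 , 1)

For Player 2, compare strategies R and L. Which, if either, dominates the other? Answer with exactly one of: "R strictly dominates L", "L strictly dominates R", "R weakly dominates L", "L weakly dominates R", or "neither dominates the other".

neither dominates the other

R's payoffs vs L's, by Player 1's action — T: 6<7, M: 0<5, B: 1>-2.
R does better at B but worse at T, M; neither strategy dominates the other.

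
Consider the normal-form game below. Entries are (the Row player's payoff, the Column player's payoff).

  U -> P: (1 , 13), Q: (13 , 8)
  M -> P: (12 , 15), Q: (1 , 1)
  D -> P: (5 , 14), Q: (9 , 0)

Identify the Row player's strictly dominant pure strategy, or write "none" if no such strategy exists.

U fails to dominate M at P (1<12).
M fails to dominate U at Q (1<13).
D fails to dominate U at Q (9<13).
No single strategy dominates all the others.

none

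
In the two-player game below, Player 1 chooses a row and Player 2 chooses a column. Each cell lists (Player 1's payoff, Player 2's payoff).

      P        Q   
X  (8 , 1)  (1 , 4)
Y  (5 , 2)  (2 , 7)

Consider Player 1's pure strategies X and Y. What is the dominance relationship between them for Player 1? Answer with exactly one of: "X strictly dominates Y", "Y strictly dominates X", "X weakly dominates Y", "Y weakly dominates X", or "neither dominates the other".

X's payoffs vs Y's, by Player 2's action — P: 8>5, Q: 1<2.
X does better at P but worse at Q; neither strategy dominates the other.

neither dominates the other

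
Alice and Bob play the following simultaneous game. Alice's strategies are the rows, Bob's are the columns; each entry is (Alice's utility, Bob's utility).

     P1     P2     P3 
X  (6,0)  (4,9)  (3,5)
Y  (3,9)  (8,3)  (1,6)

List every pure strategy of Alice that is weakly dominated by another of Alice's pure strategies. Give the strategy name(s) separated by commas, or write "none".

none

Nothing dominates X: Y at P1 (6>3).
Y: no other strategy beats it everywhere (X at P2 (8>4)).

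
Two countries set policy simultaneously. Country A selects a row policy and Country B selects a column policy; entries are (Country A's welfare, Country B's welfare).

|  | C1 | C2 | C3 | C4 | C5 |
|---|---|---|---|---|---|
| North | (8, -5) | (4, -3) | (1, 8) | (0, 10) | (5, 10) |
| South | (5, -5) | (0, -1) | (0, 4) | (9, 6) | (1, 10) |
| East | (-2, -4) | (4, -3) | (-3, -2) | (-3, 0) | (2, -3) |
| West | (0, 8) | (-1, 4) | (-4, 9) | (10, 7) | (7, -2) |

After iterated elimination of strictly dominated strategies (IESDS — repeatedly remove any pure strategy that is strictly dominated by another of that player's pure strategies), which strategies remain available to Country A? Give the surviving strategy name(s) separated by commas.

North, South, West

For Country B, C3 strictly dominates C1 on the remaining rows (North: 8>-5, South: 4>-5, East: -2>-4, West: 9>8); eliminate C1.
Country B's strategy C2 is strictly dominated by C3 (North: 8>-3, South: 4>-1, East: -2>-3, West: 9>4) and is removed.
Row East is eliminated: North beats it against every remaining column (C3: 1>-3, C4: 0>-3, C5: 5>2).
Among the remaining strategies, none is strictly dominated by another pure strategy of the same player, so the elimination stops.
Surviving strategies — Country A: {North, South, West}; Country B: {C3, C4, C5}.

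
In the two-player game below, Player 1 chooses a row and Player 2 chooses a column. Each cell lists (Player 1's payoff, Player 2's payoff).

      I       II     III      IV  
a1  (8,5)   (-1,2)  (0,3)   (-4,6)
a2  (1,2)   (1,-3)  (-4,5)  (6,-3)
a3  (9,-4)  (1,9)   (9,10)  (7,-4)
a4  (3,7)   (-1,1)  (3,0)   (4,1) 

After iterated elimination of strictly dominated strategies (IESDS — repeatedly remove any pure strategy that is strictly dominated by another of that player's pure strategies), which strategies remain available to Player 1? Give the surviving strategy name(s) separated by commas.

For Player 1, a3 strictly dominates a1 on the remaining columns (I: 9>8, II: 1>-1, III: 9>0, IV: 7>-4); eliminate a1.
For Player 1, a3 strictly dominates a4 on the remaining columns (I: 9>3, II: 1>-1, III: 9>3, IV: 7>4); eliminate a4.
For Player 2, III strictly dominates I on the remaining rows (a2: 5>2, a3: 10>-4); eliminate I.
For Player 2, III strictly dominates II on the remaining rows (a2: 5>-3, a3: 10>9); eliminate II.
Player 1's strategy a2 is strictly dominated by a3 (III: 9>-4, IV: 7>6) and is removed.
Column IV is eliminated: III beats it against every remaining row (a3: 10>-4).
Among the remaining strategies, none is strictly dominated by another pure strategy of the same player, so the elimination stops.
Surviving strategies — Player 1: {a3}; Player 2: {III}.

a3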